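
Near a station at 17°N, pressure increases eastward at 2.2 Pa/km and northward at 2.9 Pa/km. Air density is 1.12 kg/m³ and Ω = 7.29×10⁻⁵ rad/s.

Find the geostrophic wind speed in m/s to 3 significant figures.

Coriolis parameter at 17°N:
f = 2Ω sin φ = 2 × 7.29×10⁻⁵ × sin 17° = 4.26×10⁻⁵ s⁻¹
Component geostrophic relations (x east, y north):
u_g = −(1/(fρ)) ∂P/∂y,  v_g = (1/(fρ)) ∂P/∂x
u_g = −(2.9×10⁻³)/(4.26×10⁻⁵ × 1.12) = −60.7 m/s;  v_g = (2.2×10⁻³)/(4.26×10⁻⁵ × 1.12) = 46.1 m/s
|V_g| = √(u_g² + v_g²) = 76.2 m/s

76.2 m/s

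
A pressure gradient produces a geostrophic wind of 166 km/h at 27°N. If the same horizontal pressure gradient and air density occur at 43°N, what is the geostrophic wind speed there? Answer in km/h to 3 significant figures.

With the same pressure gradient and density, V_g ∝ 1/f ∝ 1/sin φ.
V₂ = V₁ · sin φ₁ / sin φ₂ = 166 × sin 27° / sin 43°
V₂ = 166 × 0.4540/0.6820 = 111 km/h

111 km/h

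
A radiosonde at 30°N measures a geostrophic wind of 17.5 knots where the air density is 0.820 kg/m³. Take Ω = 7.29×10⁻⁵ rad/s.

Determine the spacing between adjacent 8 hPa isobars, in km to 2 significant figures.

1500 km

Coriolis parameter at 30°N:
f = 2Ω sin φ = 2 × 7.29×10⁻⁵ × sin 30° = 7.29×10⁻⁵ s⁻¹
Wind speed in SI: 17.5 knots = 9.00 m/s
Geostrophic balance rearranged: |∂P/∂n| = f ρ V_g
|∂P/∂n| = 7.29×10⁻⁵ × 0.820 × 9.00 = 5.38×10⁻⁴ Pa/m
Isobar spacing: Δn = ΔP/|∂P/∂n| = 800 Pa / 5.38×10⁻⁴ Pa/m = 1486526 m ≈ 1500 km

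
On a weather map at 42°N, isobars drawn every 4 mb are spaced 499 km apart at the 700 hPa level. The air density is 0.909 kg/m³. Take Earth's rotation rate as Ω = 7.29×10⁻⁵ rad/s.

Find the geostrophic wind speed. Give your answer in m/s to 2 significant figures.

Coriolis parameter at 42°N:
f = 2Ω sin φ = 2 × 7.29×10⁻⁵ × sin 42° = 9.76×10⁻⁵ s⁻¹
Pressure gradient: |∂P/∂n| = 400 Pa / 499000 m = 8.02×10⁻⁴ Pa/m
Geostrophic balance (pressure-gradient force = Coriolis force):
V_g = (1/(fρ)) |∂P/∂n| = 8.02×10⁻⁴ / (9.76×10⁻⁵ × 0.909) = 9.04 m/s

9.0 m/s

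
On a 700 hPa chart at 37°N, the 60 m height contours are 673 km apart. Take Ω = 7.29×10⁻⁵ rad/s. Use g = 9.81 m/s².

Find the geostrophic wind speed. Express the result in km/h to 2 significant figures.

Coriolis parameter at 37°N:
f = 2Ω sin φ = 2 × 7.29×10⁻⁵ × sin 37° = 8.77×10⁻⁵ s⁻¹
Height gradient: |∂Z/∂n| = 60 m / 673000 m = 8.92×10⁻⁵
On a pressure surface, geostrophic balance gives V_g = (g/f)|∂Z/∂n|:
V_g = 9.81 × 8.92×10⁻⁵ / 8.77×10⁻⁵ = 9.97 m/s
Converting: 9.97 m/s × 3.6 = 36 km/h

36 km/h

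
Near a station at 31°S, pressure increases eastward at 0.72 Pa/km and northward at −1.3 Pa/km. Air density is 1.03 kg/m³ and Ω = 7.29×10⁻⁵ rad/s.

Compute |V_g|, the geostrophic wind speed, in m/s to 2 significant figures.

19 m/s

Coriolis parameter at 31°S:
f = 2Ω sin φ = 2 × 7.29×10⁻⁵ × sin 31° = 7.51×10⁻⁵ s⁻¹
In the Southern Hemisphere f is negative: f = −7.51×10⁻⁵ s⁻¹.
Component geostrophic relations (x east, y north):
u_g = −(1/(fρ)) ∂P/∂y,  v_g = (1/(fρ)) ∂P/∂x
u_g = −(−1.3×10⁻³)/(−7.51×10⁻⁵ × 1.03) = −16.8 m/s;  v_g = (0.72×10⁻³)/(−7.51×10⁻⁵ × 1.03) = −9.31 m/s
|V_g| = √(u_g² + v_g²) = 19.2 m/s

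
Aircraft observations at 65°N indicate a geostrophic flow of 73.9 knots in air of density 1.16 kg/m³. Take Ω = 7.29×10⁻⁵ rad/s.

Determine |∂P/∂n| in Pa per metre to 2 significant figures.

Coriolis parameter at 65°N:
f = 2Ω sin φ = 2 × 7.29×10⁻⁵ × sin 65° = 1.32×10⁻⁴ s⁻¹
Wind speed in SI: 73.9 knots = 38.0 m/s
Geostrophic balance rearranged: |∂P/∂n| = f ρ V_g
|∂P/∂n| = 1.32×10⁻⁴ × 1.16 × 38.0 = 5.83×10⁻³ Pa/m

5.8×10⁻³ Pa/m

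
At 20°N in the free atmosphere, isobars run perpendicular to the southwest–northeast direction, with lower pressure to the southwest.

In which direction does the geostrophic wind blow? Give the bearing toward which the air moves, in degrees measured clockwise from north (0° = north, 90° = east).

315°

The pressure-gradient force points toward the southwest (bearing 225°).
Geostrophic balance: in the Northern Hemisphere the Coriolis force deflects motion to the right, so the geostrophic wind blows 90° to the right of the pressure-gradient force (low pressure on the left).
Rotating 225° by 90° clockwise gives 315° — the wind blows toward the northwest.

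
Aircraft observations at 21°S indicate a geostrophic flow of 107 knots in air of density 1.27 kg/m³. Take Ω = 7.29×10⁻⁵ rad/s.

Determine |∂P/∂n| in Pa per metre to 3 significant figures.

3.65×10⁻³ Pa/m

Coriolis parameter at 21°S:
f = 2Ω sin φ = 2 × 7.29×10⁻⁵ × sin 21° = 5.23×10⁻⁵ s⁻¹
Wind speed in SI: 107 knots = 55.0 m/s
Geostrophic balance rearranged: |∂P/∂n| = f ρ V_g
|∂P/∂n| = 5.23×10⁻⁵ × 1.27 × 55.0 = 3.65×10⁻³ Pa/m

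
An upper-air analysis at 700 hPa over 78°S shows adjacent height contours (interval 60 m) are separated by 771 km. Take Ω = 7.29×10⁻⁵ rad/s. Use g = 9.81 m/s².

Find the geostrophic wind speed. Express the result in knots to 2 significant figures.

Coriolis parameter at 78°S:
f = 2Ω sin φ = 2 × 7.29×10⁻⁵ × sin 78° = 1.43×10⁻⁴ s⁻¹
Height gradient: |∂Z/∂n| = 60 m / 771000 m = 7.78×10⁻⁵
On a pressure surface, geostrophic balance gives V_g = (g/f)|∂Z/∂n|:
V_g = 9.81 × 7.78×10⁻⁵ / 1.43×10⁻⁴ = 5.35 m/s
Converting: 5.35 m/s × 1.944 = 10 knots

10 knots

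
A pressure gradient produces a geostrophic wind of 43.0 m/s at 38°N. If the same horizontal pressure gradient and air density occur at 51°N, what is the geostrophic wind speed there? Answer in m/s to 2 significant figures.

34 m/s

With the same pressure gradient and density, V_g ∝ 1/f ∝ 1/sin φ.
V₂ = V₁ · sin φ₁ / sin φ₂ = 43.0 × sin 38° / sin 51°
V₂ = 43.0 × 0.6157/0.7771 = 34 m/s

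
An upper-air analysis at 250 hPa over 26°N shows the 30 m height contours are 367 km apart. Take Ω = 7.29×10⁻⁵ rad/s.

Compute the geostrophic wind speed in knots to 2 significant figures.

Coriolis parameter at 26°N:
f = 2Ω sin φ = 2 × 7.29×10⁻⁵ × sin 26° = 6.39×10⁻⁵ s⁻¹
Height gradient: |∂Z/∂n| = 30 m / 367000 m = 8.17×10⁻⁵
On a pressure surface, geostrophic balance gives V_g = (g/f)|∂Z/∂n|:
V_g = 9.81 × 8.17×10⁻⁵ / 6.39×10⁻⁵ = 12.5 m/s
Converting: 12.5 m/s × 1.944 = 24 knots

24 knots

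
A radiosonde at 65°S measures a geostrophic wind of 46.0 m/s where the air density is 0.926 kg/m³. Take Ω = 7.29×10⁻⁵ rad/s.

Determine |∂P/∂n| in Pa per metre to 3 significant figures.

Coriolis parameter at 65°S:
f = 2Ω sin φ = 2 × 7.29×10⁻⁵ × sin 65° = 1.32×10⁻⁴ s⁻¹
Geostrophic balance rearranged: |∂P/∂n| = f ρ V_g
|∂P/∂n| = 1.32×10⁻⁴ × 0.926 × 46.0 = 5.63×10⁻³ Pa/m

5.63×10⁻³ Pa/m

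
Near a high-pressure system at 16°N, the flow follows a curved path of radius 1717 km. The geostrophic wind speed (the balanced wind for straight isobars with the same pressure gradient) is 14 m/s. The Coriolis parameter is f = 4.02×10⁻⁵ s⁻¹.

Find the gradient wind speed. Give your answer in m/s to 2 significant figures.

20 m/s

Around a high, pressure-gradient force acts outward with centrifugal, so Coriolis balances both:
fV = (1/ρ)|∂P/∂n| + V²/R  →  V² − fR·V + fR·V_g = 0
With fR = 4.02×10⁻⁵ × 1717×10³ m = 69.0 m/s:
V = [fR − √((fR)² − 4 fR V_g)]/2 = [69.0 − √(69.0² − 4×69.0×14)]/2 = 19.5 m/s
Supergeostrophic (V > V_g = 14 m/s), as expected around a high.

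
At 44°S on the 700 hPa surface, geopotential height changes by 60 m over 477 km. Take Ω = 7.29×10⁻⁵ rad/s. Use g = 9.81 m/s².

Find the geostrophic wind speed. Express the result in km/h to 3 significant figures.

43.9 km/h

Coriolis parameter at 44°S:
f = 2Ω sin φ = 2 × 7.29×10⁻⁵ × sin 44° = 1.01×10⁻⁴ s⁻¹
Height gradient: |∂Z/∂n| = 60 m / 477000 m = 1.26×10⁻⁴
On a pressure surface, geostrophic balance gives V_g = (g/f)|∂Z/∂n|:
V_g = 9.81 × 1.26×10⁻⁴ / 1.01×10⁻⁴ = 12.2 m/s
Converting: 12.2 m/s × 3.6 = 43.9 km/h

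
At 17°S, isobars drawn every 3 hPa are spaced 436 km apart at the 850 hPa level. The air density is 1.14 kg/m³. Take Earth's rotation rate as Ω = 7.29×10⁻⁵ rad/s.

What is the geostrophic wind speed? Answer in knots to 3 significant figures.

27.5 knots

Coriolis parameter at 17°S:
f = 2Ω sin φ = 2 × 7.29×10⁻⁵ × sin 17° = 4.26×10⁻⁵ s⁻¹
Pressure gradient: |∂P/∂n| = 300 Pa / 436000 m = 6.88×10⁻⁴ Pa/m
Geostrophic balance (pressure-gradient force = Coriolis force):
V_g = (1/(fρ)) |∂P/∂n| = 6.88×10⁻⁴ / (4.26×10⁻⁵ × 1.14) = 14.2 m/s
Converting: 14.2 m/s × 1.944 = 27.5 knots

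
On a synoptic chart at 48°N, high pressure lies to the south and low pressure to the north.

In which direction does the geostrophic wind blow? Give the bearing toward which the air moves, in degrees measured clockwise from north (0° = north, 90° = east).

The pressure-gradient force points toward the north (bearing 000°).
Geostrophic balance: in the Northern Hemisphere the Coriolis force deflects motion to the right, so the geostrophic wind blows 90° to the right of the pressure-gradient force (low pressure on the left).
Rotating 000° by 90° clockwise gives 090° — the wind blows toward the east.

090°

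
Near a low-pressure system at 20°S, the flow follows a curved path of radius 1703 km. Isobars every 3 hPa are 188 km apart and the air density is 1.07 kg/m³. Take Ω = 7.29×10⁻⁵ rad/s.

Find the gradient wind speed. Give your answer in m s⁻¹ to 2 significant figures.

23 m s⁻¹

Coriolis parameter at 20°S:
f = 2Ω sin φ = 2 × 7.29×10⁻⁵ × sin 20° = 4.99×10⁻⁵ s⁻¹
Pressure gradient: |∂P/∂n| = 300 Pa / 188000 m = 1.60×10⁻³ Pa/m
Geostrophic speed: V_g = |∂P/∂n|/(fρ) = 1.60×10⁻³/(4.99×10⁻⁵ × 1.07) = 29.9 m/s
Around a low, centrifugal force acts outward with Coriolis, so pressure-gradient force balances both:
(1/ρ)|∂P/∂n| = fV + V²/R  →  V² + fR·V − fR·V_g = 0
With fR = 4.99×10⁻⁵ × 1703×10³ m = 84.9 m/s:
V = [−fR + √((fR)² + 4 fR V_g)]/2 = [−84.9 + √(84.9² + 4×84.9×29.9)]/2 = 23.4 m/s
Subgeostrophic (V < V_g = 29.9 m/s), as expected around a low.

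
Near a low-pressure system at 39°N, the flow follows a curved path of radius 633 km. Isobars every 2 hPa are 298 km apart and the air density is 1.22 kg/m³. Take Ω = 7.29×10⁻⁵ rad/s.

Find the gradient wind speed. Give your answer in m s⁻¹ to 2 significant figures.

5.5 m s⁻¹

Coriolis parameter at 39°N:
f = 2Ω sin φ = 2 × 7.29×10⁻⁵ × sin 39° = 9.18×10⁻⁵ s⁻¹
Pressure gradient: |∂P/∂n| = 200 Pa / 298000 m = 6.71×10⁻⁴ Pa/m
Geostrophic speed: V_g = |∂P/∂n|/(fρ) = 6.71×10⁻⁴/(9.18×10⁻⁵ × 1.22) = 6.00 m/s
Around a low, centrifugal force acts outward with Coriolis, so pressure-gradient force balances both:
(1/ρ)|∂P/∂n| = fV + V²/R  →  V² + fR·V − fR·V_g = 0
With fR = 9.18×10⁻⁵ × 633×10³ m = 58.1 m/s:
V = [−fR + √((fR)² + 4 fR V_g)]/2 = [−58.1 + √(58.1² + 4×58.1×6)]/2 = 5.48 m/s
Subgeostrophic (V < V_g = 6 m/s), as expected around a low.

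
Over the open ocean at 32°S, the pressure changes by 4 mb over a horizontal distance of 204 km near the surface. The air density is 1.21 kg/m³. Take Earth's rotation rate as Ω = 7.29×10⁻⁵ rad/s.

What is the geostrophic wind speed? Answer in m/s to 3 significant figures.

21.0 m/s

Coriolis parameter at 32°S:
f = 2Ω sin φ = 2 × 7.29×10⁻⁵ × sin 32° = 7.73×10⁻⁵ s⁻¹
Pressure gradient: |∂P/∂n| = 400 Pa / 204000 m = 1.96×10⁻³ Pa/m
Geostrophic balance (pressure-gradient force = Coriolis force):
V_g = (1/(fρ)) |∂P/∂n| = 1.96×10⁻³ / (7.73×10⁻⁵ × 1.21) = 21.0 m/s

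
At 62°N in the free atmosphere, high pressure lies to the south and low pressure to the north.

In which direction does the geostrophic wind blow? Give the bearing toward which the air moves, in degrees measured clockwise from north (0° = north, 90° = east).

The pressure-gradient force points toward the north (bearing 000°).
Geostrophic balance: in the Northern Hemisphere the Coriolis force deflects motion to the right, so the geostrophic wind blows 90° to the right of the pressure-gradient force (low pressure on the left).
Rotating 000° by 90° clockwise gives 090° — the wind blows toward the east.

090°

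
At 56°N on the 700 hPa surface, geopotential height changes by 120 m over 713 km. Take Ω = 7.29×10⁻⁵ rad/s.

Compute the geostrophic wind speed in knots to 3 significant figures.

26.6 knots

Coriolis parameter at 56°N:
f = 2Ω sin φ = 2 × 7.29×10⁻⁵ × sin 56° = 1.21×10⁻⁴ s⁻¹
Height gradient: |∂Z/∂n| = 120 m / 713000 m = 1.68×10⁻⁴
On a pressure surface, geostrophic balance gives V_g = (g/f)|∂Z/∂n|:
V_g = 9.81 × 1.68×10⁻⁴ / 1.21×10⁻⁴ = 13.7 m/s
Converting: 13.7 m/s × 1.944 = 26.6 knots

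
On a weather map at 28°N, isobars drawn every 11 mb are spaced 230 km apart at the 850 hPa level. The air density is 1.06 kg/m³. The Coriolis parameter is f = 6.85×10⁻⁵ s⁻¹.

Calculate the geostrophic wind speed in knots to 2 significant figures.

130 knots

Pressure gradient: |∂P/∂n| = 1100 Pa / 230000 m = 4.78×10⁻³ Pa/m
Geostrophic balance (pressure-gradient force = Coriolis force):
V_g = (1/(fρ)) |∂P/∂n| = 4.78×10⁻³ / (6.85×10⁻⁵ × 1.06) = 65.9 m/s
Converting: 65.9 m/s × 1.944 = 130 knots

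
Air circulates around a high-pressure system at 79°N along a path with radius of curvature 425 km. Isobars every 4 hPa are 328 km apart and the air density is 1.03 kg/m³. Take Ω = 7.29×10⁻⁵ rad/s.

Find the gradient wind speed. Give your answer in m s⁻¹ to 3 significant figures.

Coriolis parameter at 79°N:
f = 2Ω sin φ = 2 × 7.29×10⁻⁵ × sin 79° = 1.43×10⁻⁴ s⁻¹
Pressure gradient: |∂P/∂n| = 400 Pa / 328000 m = 1.22×10⁻³ Pa/m
Geostrophic speed: V_g = |∂P/∂n|/(fρ) = 1.22×10⁻³/(1.43×10⁻⁴ × 1.03) = 8.27 m/s
Around a high, pressure-gradient force acts outward with centrifugal, so Coriolis balances both:
fV = (1/ρ)|∂P/∂n| + V²/R  →  V² − fR·V + fR·V_g = 0
With fR = 1.43×10⁻⁴ × 425×10³ m = 60.8 m/s:
V = [fR − √((fR)² − 4 fR V_g)]/2 = [60.8 − √(60.8² − 4×60.8×8.27)]/2 = 9.88 m/s
Supergeostrophic (V > V_g = 8.27 m/s), as expected around a high.

9.88 m s⁻¹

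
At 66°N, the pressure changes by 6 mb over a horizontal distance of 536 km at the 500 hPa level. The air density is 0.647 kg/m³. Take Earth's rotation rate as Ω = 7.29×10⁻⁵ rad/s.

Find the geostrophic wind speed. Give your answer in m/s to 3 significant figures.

13.0 m/s

Coriolis parameter at 66°N:
f = 2Ω sin φ = 2 × 7.29×10⁻⁵ × sin 66° = 1.33×10⁻⁴ s⁻¹
Pressure gradient: |∂P/∂n| = 600 Pa / 536000 m = 1.12×10⁻³ Pa/m
Geostrophic balance (pressure-gradient force = Coriolis force):
V_g = (1/(fρ)) |∂P/∂n| = 1.12×10⁻³ / (1.33×10⁻⁴ × 0.647) = 13.0 m/s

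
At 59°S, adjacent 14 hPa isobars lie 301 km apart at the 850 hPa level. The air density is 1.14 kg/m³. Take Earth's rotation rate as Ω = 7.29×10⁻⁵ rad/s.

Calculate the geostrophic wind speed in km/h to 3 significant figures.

Coriolis parameter at 59°S:
f = 2Ω sin φ = 2 × 7.29×10⁻⁵ × sin 59° = 1.25×10⁻⁴ s⁻¹
Pressure gradient: |∂P/∂n| = 1400 Pa / 301000 m = 4.65×10⁻³ Pa/m
Geostrophic balance (pressure-gradient force = Coriolis force):
V_g = (1/(fρ)) |∂P/∂n| = 4.65×10⁻³ / (1.25×10⁻⁴ × 1.14) = 32.6 m/s
Converting: 32.6 m/s × 3.6 = 118 km/h

118 km/h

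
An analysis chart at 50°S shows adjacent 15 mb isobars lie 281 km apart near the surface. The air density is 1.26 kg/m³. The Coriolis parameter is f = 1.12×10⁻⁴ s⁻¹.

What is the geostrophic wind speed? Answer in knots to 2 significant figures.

74 knots

Pressure gradient: |∂P/∂n| = 1500 Pa / 281000 m = 5.34×10⁻³ Pa/m
Geostrophic balance (pressure-gradient force = Coriolis force):
V_g = (1/(fρ)) |∂P/∂n| = 5.34×10⁻³ / (1.12×10⁻⁴ × 1.26) = 37.8 m/s
Converting: 37.8 m/s × 1.944 = 74 knots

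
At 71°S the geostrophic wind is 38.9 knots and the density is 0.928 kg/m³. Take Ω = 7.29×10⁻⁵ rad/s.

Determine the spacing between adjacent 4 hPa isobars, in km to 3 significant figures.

Coriolis parameter at 71°S:
f = 2Ω sin φ = 2 × 7.29×10⁻⁵ × sin 71° = 1.38×10⁻⁴ s⁻¹
Wind speed in SI: 38.9 knots = 20.0 m/s
Geostrophic balance rearranged: |∂P/∂n| = f ρ V_g
|∂P/∂n| = 1.38×10⁻⁴ × 0.928 × 20.0 = 2.56×10⁻³ Pa/m
Isobar spacing: Δn = ΔP/|∂P/∂n| = 400 Pa / 2.56×10⁻³ Pa/m = 156242 m ≈ 156 km

156 km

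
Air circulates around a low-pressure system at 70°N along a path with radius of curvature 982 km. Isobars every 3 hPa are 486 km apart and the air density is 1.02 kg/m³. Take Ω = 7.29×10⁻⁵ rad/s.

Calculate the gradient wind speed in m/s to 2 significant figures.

4.3 m/s

Coriolis parameter at 70°N:
f = 2Ω sin φ = 2 × 7.29×10⁻⁵ × sin 70° = 1.37×10⁻⁴ s⁻¹
Pressure gradient: |∂P/∂n| = 300 Pa / 486000 m = 6.17×10⁻⁴ Pa/m
Geostrophic speed: V_g = |∂P/∂n|/(fρ) = 6.17×10⁻⁴/(1.37×10⁻⁴ × 1.02) = 4.42 m/s
Around a low, centrifugal force acts outward with Coriolis, so pressure-gradient force balances both:
(1/ρ)|∂P/∂n| = fV + V²/R  →  V² + fR·V − fR·V_g = 0
With fR = 1.37×10⁻⁴ × 982×10³ m = 135 m/s:
V = [−fR + √((fR)² + 4 fR V_g)]/2 = [−135 + √(135² + 4×135×4.42)]/2 = 4.28 m/s
Subgeostrophic (V < V_g = 4.42 m/s), as expected around a low.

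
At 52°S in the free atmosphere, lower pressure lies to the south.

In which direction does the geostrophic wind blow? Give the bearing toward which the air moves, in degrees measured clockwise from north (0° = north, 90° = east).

090°

The pressure-gradient force points toward the south (bearing 180°).
Geostrophic balance: in the Southern Hemisphere the Coriolis force deflects motion to the left, so the geostrophic wind blows 90° to the left of the pressure-gradient force (low pressure on the right).
Rotating 180° by 90° counterclockwise gives 090° — the wind blows toward the east.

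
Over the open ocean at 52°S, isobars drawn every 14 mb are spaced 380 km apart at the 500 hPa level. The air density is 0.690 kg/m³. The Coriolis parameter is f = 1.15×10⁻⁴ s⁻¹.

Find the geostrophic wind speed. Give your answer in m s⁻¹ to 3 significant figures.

46.4 m s⁻¹

Pressure gradient: |∂P/∂n| = 1400 Pa / 380000 m = 3.68×10⁻³ Pa/m
Geostrophic balance (pressure-gradient force = Coriolis force):
V_g = (1/(fρ)) |∂P/∂n| = 3.68×10⁻³ / (1.15×10⁻⁴ × 0.690) = 46.4 m/s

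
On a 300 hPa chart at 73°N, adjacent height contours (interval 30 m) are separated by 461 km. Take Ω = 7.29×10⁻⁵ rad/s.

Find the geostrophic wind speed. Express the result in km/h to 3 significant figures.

Coriolis parameter at 73°N:
f = 2Ω sin φ = 2 × 7.29×10⁻⁵ × sin 73° = 1.39×10⁻⁴ s⁻¹
Height gradient: |∂Z/∂n| = 30 m / 461000 m = 6.51×10⁻⁵
On a pressure surface, geostrophic balance gives V_g = (g/f)|∂Z/∂n|:
V_g = 9.81 × 6.51×10⁻⁵ / 1.39×10⁻⁴ = 4.58 m/s
Converting: 4.58 m/s × 3.6 = 16.5 km/h

16.5 km/h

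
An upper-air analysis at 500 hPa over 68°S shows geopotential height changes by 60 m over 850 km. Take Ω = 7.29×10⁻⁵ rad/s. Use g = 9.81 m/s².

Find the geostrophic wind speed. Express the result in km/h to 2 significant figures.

Coriolis parameter at 68°S:
f = 2Ω sin φ = 2 × 7.29×10⁻⁵ × sin 68° = 1.35×10⁻⁴ s⁻¹
Height gradient: |∂Z/∂n| = 60 m / 850000 m = 7.06×10⁻⁵
On a pressure surface, geostrophic balance gives V_g = (g/f)|∂Z/∂n|:
V_g = 9.81 × 7.06×10⁻⁵ / 1.35×10⁻⁴ = 5.12 m/s
Converting: 5.12 m/s × 3.6 = 18 km/h

18 km/h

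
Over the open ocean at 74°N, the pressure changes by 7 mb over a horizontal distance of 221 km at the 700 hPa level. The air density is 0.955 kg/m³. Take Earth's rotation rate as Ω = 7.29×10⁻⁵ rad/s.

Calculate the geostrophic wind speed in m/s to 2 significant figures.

24 m/s

Coriolis parameter at 74°N:
f = 2Ω sin φ = 2 × 7.29×10⁻⁵ × sin 74° = 1.40×10⁻⁴ s⁻¹
Pressure gradient: |∂P/∂n| = 700 Pa / 221000 m = 3.17×10⁻³ Pa/m
Geostrophic balance (pressure-gradient force = Coriolis force):
V_g = (1/(fρ)) |∂P/∂n| = 3.17×10⁻³ / (1.40×10⁻⁴ × 0.955) = 23.7 m/s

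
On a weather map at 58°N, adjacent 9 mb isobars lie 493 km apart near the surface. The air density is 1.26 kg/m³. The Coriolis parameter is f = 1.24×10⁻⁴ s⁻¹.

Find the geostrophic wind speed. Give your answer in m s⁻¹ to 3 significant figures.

Pressure gradient: |∂P/∂n| = 900 Pa / 493000 m = 1.83×10⁻³ Pa/m
Geostrophic balance (pressure-gradient force = Coriolis force):
V_g = (1/(fρ)) |∂P/∂n| = 1.83×10⁻³ / (1.24×10⁻⁴ × 1.26) = 11.7 m/s

11.7 m s⁻¹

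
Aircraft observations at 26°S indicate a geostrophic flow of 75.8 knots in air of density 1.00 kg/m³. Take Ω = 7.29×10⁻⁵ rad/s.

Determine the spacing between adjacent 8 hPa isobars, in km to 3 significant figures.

Coriolis parameter at 26°S:
f = 2Ω sin φ = 2 × 7.29×10⁻⁵ × sin 26° = 6.39×10⁻⁵ s⁻¹
Wind speed in SI: 75.8 knots = 39.0 m/s
Geostrophic balance rearranged: |∂P/∂n| = f ρ V_g
|∂P/∂n| = 6.39×10⁻⁵ × 1.00 × 39.0 = 2.49×10⁻³ Pa/m
Isobar spacing: Δn = ΔP/|∂P/∂n| = 800 Pa / 2.49×10⁻³ Pa/m = 320984 m ≈ 321 km

321 km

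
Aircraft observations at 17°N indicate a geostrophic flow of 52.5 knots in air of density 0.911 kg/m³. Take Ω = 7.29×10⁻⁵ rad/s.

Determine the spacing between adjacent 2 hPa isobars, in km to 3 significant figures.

Coriolis parameter at 17°N:
f = 2Ω sin φ = 2 × 7.29×10⁻⁵ × sin 17° = 4.26×10⁻⁵ s⁻¹
Wind speed in SI: 52.5 knots = 27.0 m/s
Geostrophic balance rearranged: |∂P/∂n| = f ρ V_g
|∂P/∂n| = 4.26×10⁻⁵ × 0.911 × 27.0 = 1.05×10⁻³ Pa/m
Isobar spacing: Δn = ΔP/|∂P/∂n| = 200 Pa / 1.05×10⁻³ Pa/m = 190687 m ≈ 191 km

191 km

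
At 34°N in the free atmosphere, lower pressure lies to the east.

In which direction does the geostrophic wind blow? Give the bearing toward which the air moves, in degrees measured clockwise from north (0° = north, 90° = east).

The pressure-gradient force points toward the east (bearing 090°).
Geostrophic balance: in the Northern Hemisphere the Coriolis force deflects motion to the right, so the geostrophic wind blows 90° to the right of the pressure-gradient force (low pressure on the left).
Rotating 090° by 90° clockwise gives 180° — the wind blows toward the south.

180°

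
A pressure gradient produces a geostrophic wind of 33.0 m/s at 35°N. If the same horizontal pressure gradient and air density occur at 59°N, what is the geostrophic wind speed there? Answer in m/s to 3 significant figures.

With the same pressure gradient and density, V_g ∝ 1/f ∝ 1/sin φ.
V₂ = V₁ · sin φ₁ / sin φ₂ = 33.0 × sin 35° / sin 59°
V₂ = 33.0 × 0.5736/0.8572 = 22.1 m/s

22.1 m/s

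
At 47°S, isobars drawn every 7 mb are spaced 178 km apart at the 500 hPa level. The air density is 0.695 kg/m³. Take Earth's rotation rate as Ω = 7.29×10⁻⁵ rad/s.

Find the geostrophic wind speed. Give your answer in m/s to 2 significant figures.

Coriolis parameter at 47°S:
f = 2Ω sin φ = 2 × 7.29×10⁻⁵ × sin 47° = 1.07×10⁻⁴ s⁻¹
Pressure gradient: |∂P/∂n| = 700 Pa / 178000 m = 3.93×10⁻³ Pa/m
Geostrophic balance (pressure-gradient force = Coriolis force):
V_g = (1/(fρ)) |∂P/∂n| = 3.93×10⁻³ / (1.07×10⁻⁴ × 0.695) = 53.1 m/s

53 m/s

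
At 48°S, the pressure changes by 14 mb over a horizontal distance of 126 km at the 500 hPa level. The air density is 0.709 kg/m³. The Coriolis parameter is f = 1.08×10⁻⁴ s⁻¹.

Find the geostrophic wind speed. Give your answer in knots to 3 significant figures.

Pressure gradient: |∂P/∂n| = 1400 Pa / 126000 m = 1.11×10⁻² Pa/m
Geostrophic balance (pressure-gradient force = Coriolis force):
V_g = (1/(fρ)) |∂P/∂n| = 1.11×10⁻² / (1.08×10⁻⁴ × 0.709) = 145 m/s
Converting: 145 m/s × 1.944 = 282 knots

282 knots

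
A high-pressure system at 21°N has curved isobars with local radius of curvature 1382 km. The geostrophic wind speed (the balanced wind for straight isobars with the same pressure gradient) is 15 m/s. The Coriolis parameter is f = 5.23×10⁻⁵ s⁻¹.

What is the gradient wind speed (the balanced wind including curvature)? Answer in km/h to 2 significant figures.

76 km/h

Around a high, pressure-gradient force acts outward with centrifugal, so Coriolis balances both:
fV = (1/ρ)|∂P/∂n| + V²/R  →  V² − fR·V + fR·V_g = 0
With fR = 5.23×10⁻⁵ × 1382×10³ m = 72.3 m/s:
V = [fR − √((fR)² − 4 fR V_g)]/2 = [72.3 − √(72.3² − 4×72.3×15)]/2 = 21.2 m/s
Supergeostrophic (V > V_g = 15 m/s), as expected around a high.
Converting: 21.2 m/s × 3.6 = 76 km/h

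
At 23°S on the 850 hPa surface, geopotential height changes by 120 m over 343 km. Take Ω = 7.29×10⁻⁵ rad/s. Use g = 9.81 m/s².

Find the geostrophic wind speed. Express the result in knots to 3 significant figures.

117 knots

Coriolis parameter at 23°S:
f = 2Ω sin φ = 2 × 7.29×10⁻⁵ × sin 23° = 5.70×10⁻⁵ s⁻¹
Height gradient: |∂Z/∂n| = 120 m / 343000 m = 3.50×10⁻⁴
On a pressure surface, geostrophic balance gives V_g = (g/f)|∂Z/∂n|:
V_g = 9.81 × 3.50×10⁻⁴ / 5.70×10⁻⁵ = 60.2 m/s
Converting: 60.2 m/s × 1.944 = 117 knots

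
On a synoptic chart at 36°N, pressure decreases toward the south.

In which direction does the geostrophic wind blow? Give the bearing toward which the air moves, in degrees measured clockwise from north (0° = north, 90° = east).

The pressure-gradient force points toward the south (bearing 180°).
Geostrophic balance: in the Northern Hemisphere the Coriolis force deflects motion to the right, so the geostrophic wind blows 90° to the right of the pressure-gradient force (low pressure on the left).
Rotating 180° by 90° clockwise gives 270° — the wind blows toward the west.

270°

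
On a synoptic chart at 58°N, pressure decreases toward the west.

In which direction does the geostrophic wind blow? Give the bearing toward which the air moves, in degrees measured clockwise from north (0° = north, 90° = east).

The pressure-gradient force points toward the west (bearing 270°).
Geostrophic balance: in the Northern Hemisphere the Coriolis force deflects motion to the right, so the geostrophic wind blows 90° to the right of the pressure-gradient force (low pressure on the left).
Rotating 270° by 90° clockwise gives 000° — the wind blows toward the north.

000°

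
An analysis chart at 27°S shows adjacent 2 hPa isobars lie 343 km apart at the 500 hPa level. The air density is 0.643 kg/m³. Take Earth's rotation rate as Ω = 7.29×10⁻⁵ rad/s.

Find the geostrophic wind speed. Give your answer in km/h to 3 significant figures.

49.3 km/h

Coriolis parameter at 27°S:
f = 2Ω sin φ = 2 × 7.29×10⁻⁵ × sin 27° = 6.62×10⁻⁵ s⁻¹
Pressure gradient: |∂P/∂n| = 200 Pa / 343000 m = 5.83×10⁻⁴ Pa/m
Geostrophic balance (pressure-gradient force = Coriolis force):
V_g = (1/(fρ)) |∂P/∂n| = 5.83×10⁻⁴ / (6.62×10⁻⁵ × 0.643) = 13.7 m/s
Converting: 13.7 m/s × 3.6 = 49.3 km/h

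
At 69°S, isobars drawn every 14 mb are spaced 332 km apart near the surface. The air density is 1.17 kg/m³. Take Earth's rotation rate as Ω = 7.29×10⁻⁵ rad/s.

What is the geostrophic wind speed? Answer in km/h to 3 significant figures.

95.3 km/h

Coriolis parameter at 69°S:
f = 2Ω sin φ = 2 × 7.29×10⁻⁵ × sin 69° = 1.36×10⁻⁴ s⁻¹
Pressure gradient: |∂P/∂n| = 1400 Pa / 332000 m = 4.22×10⁻³ Pa/m
Geostrophic balance (pressure-gradient force = Coriolis force):
V_g = (1/(fρ)) |∂P/∂n| = 4.22×10⁻³ / (1.36×10⁻⁴ × 1.17) = 26.5 m/s
Converting: 26.5 m/s × 3.6 = 95.3 km/h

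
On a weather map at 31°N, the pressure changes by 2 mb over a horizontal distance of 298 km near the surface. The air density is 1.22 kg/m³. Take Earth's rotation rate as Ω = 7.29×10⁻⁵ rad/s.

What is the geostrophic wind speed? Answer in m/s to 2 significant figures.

7.3 m/s

Coriolis parameter at 31°N:
f = 2Ω sin φ = 2 × 7.29×10⁻⁵ × sin 31° = 7.51×10⁻⁵ s⁻¹
Pressure gradient: |∂P/∂n| = 200 Pa / 298000 m = 6.71×10⁻⁴ Pa/m
Geostrophic balance (pressure-gradient force = Coriolis force):
V_g = (1/(fρ)) |∂P/∂n| = 6.71×10⁻⁴ / (7.51×10⁻⁵ × 1.22) = 7.33 m/s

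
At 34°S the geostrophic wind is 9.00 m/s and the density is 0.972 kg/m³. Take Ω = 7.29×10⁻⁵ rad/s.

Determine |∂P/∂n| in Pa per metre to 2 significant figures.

Coriolis parameter at 34°S:
f = 2Ω sin φ = 2 × 7.29×10⁻⁵ × sin 34° = 8.15×10⁻⁵ s⁻¹
Geostrophic balance rearranged: |∂P/∂n| = f ρ V_g
|∂P/∂n| = 8.15×10⁻⁵ × 0.972 × 9.00 = 7.13×10⁻⁴ Pa/m

7.1×10⁻⁴ Pa/m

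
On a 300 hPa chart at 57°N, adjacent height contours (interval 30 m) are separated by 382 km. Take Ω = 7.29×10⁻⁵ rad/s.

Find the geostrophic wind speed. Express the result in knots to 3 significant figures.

12.2 knots

Coriolis parameter at 57°N:
f = 2Ω sin φ = 2 × 7.29×10⁻⁵ × sin 57° = 1.22×10⁻⁴ s⁻¹
Height gradient: |∂Z/∂n| = 30 m / 382000 m = 7.85×10⁻⁵
On a pressure surface, geostrophic balance gives V_g = (g/f)|∂Z/∂n|:
V_g = 9.81 × 7.85×10⁻⁵ / 1.22×10⁻⁴ = 6.30 m/s
Converting: 6.30 m/s × 1.944 = 12.2 knots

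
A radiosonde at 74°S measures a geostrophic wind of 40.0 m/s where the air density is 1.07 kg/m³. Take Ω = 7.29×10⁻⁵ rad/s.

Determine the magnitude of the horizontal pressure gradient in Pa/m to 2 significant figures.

Coriolis parameter at 74°S:
f = 2Ω sin φ = 2 × 7.29×10⁻⁵ × sin 74° = 1.40×10⁻⁴ s⁻¹
Geostrophic balance rearranged: |∂P/∂n| = f ρ V_g
|∂P/∂n| = 1.40×10⁻⁴ × 1.07 × 40.0 = 6.00×10⁻³ Pa/m

6.0×10⁻³ Pa/m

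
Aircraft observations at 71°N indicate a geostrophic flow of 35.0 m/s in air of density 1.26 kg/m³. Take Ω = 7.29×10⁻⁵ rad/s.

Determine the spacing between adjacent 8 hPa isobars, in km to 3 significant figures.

132 km

Coriolis parameter at 71°N:
f = 2Ω sin φ = 2 × 7.29×10⁻⁵ × sin 71° = 1.38×10⁻⁴ s⁻¹
Geostrophic balance rearranged: |∂P/∂n| = f ρ V_g
|∂P/∂n| = 1.38×10⁻⁴ × 1.26 × 35.0 = 6.08×10⁻³ Pa/m
Isobar spacing: Δn = ΔP/|∂P/∂n| = 800 Pa / 6.08×10⁻³ Pa/m = 131590 m ≈ 132 km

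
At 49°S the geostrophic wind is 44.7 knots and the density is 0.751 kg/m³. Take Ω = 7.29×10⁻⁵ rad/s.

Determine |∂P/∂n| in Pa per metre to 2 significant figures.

1.9×10⁻³ Pa/m

Coriolis parameter at 49°S:
f = 2Ω sin φ = 2 × 7.29×10⁻⁵ × sin 49° = 1.10×10⁻⁴ s⁻¹
Wind speed in SI: 44.7 knots = 23.0 m/s
Geostrophic balance rearranged: |∂P/∂n| = f ρ V_g
|∂P/∂n| = 1.10×10⁻⁴ × 0.751 × 23.0 = 1.90×10⁻³ Pa/m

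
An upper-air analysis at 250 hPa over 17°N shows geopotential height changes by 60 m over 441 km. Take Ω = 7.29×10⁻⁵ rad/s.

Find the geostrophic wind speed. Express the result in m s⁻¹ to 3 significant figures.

Coriolis parameter at 17°N:
f = 2Ω sin φ = 2 × 7.29×10⁻⁵ × sin 17° = 4.26×10⁻⁵ s⁻¹
Height gradient: |∂Z/∂n| = 60 m / 441000 m = 1.36×10⁻⁴
On a pressure surface, geostrophic balance gives V_g = (g/f)|∂Z/∂n|:
V_g = 9.81 × 1.36×10⁻⁴ / 4.26×10⁻⁵ = 31.3 m/s

31.3 m s⁻¹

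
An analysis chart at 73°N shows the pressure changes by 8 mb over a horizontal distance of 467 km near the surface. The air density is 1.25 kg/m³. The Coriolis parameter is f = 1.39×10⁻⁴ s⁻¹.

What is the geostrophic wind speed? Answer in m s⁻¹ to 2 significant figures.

9.9 m s⁻¹

Pressure gradient: |∂P/∂n| = 800 Pa / 467000 m = 1.71×10⁻³ Pa/m
Geostrophic balance (pressure-gradient force = Coriolis force):
V_g = (1/(fρ)) |∂P/∂n| = 1.71×10⁻³ / (1.39×10⁻⁴ × 1.25) = 9.86 m/s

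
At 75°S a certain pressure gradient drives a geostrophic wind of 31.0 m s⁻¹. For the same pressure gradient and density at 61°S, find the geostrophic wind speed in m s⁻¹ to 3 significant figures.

With the same pressure gradient and density, V_g ∝ 1/f ∝ 1/sin φ.
V₂ = V₁ · sin φ₁ / sin φ₂ = 31.0 × sin 75° / sin 61°
V₂ = 31.0 × 0.9659/0.8746 = 34.2 m s⁻¹

34.2 m s⁻¹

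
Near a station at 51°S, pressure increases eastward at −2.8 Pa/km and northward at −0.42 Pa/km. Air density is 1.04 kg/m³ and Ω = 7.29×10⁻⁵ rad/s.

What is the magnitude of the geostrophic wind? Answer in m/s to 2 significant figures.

24 m/s

Coriolis parameter at 51°S:
f = 2Ω sin φ = 2 × 7.29×10⁻⁵ × sin 51° = 1.13×10⁻⁴ s⁻¹
In the Southern Hemisphere f is negative: f = −1.13×10⁻⁴ s⁻¹.
Component geostrophic relations (x east, y north):
u_g = −(1/(fρ)) ∂P/∂y,  v_g = (1/(fρ)) ∂P/∂x
u_g = −(−0.42×10⁻³)/(−1.13×10⁻⁴ × 1.04) = −3.56 m/s;  v_g = (−2.8×10⁻³)/(−1.13×10⁻⁴ × 1.04) = 23.8 m/s
|V_g| = √(u_g² + v_g²) = 24.0 m/s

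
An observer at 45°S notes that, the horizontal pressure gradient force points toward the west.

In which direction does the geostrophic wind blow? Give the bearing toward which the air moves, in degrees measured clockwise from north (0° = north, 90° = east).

The pressure-gradient force points toward the west (bearing 270°).
Geostrophic balance: in the Southern Hemisphere the Coriolis force deflects motion to the left, so the geostrophic wind blows 90° to the left of the pressure-gradient force (low pressure on the right).
Rotating 270° by 90° counterclockwise gives 180° — the wind blows toward the south.

180°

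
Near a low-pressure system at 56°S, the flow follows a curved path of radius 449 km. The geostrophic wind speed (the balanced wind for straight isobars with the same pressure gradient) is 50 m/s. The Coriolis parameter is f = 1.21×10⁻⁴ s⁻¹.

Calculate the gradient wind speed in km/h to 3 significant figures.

Around a low, centrifugal force acts outward with Coriolis, so pressure-gradient force balances both:
(1/ρ)|∂P/∂n| = fV + V²/R  →  V² + fR·V − fR·V_g = 0
With fR = 1.21×10⁻⁴ × 449×10³ m = 54.3 m/s:
V = [−fR + √((fR)² + 4 fR V_g)]/2 = [−54.3 + √(54.3² + 4×54.3×50)]/2 = 31.6 m/s
Subgeostrophic (V < V_g = 50 m/s), as expected around a low.
Converting: 31.6 m/s × 3.6 = 114 km/h

114 km/h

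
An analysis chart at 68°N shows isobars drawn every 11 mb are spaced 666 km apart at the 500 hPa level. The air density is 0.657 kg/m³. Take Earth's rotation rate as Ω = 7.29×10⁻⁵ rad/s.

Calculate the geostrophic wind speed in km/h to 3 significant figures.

66.9 km/h

Coriolis parameter at 68°N:
f = 2Ω sin φ = 2 × 7.29×10⁻⁵ × sin 68° = 1.35×10⁻⁴ s⁻¹
Pressure gradient: |∂P/∂n| = 1100 Pa / 666000 m = 1.65×10⁻³ Pa/m
Geostrophic balance (pressure-gradient force = Coriolis force):
V_g = (1/(fρ)) |∂P/∂n| = 1.65×10⁻³ / (1.35×10⁻⁴ × 0.657) = 18.6 m/s
Converting: 18.6 m/s × 3.6 = 66.9 km/h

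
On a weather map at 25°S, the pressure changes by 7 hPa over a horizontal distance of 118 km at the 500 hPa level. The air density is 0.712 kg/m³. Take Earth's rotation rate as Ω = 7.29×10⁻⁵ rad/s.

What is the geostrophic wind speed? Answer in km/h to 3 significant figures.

487 km/h

Coriolis parameter at 25°S:
f = 2Ω sin φ = 2 × 7.29×10⁻⁵ × sin 25° = 6.16×10⁻⁵ s⁻¹
Pressure gradient: |∂P/∂n| = 700 Pa / 118000 m = 5.93×10⁻³ Pa/m
Geostrophic balance (pressure-gradient force = Coriolis force):
V_g = (1/(fρ)) |∂P/∂n| = 5.93×10⁻³ / (6.16×10⁻⁵ × 0.712) = 135 m/s
Converting: 135 m/s × 3.6 = 487 km/h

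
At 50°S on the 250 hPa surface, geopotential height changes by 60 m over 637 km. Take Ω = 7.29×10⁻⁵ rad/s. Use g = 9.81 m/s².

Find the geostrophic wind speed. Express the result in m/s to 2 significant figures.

8.3 m/s

Coriolis parameter at 50°S:
f = 2Ω sin φ = 2 × 7.29×10⁻⁵ × sin 50° = 1.12×10⁻⁴ s⁻¹
Height gradient: |∂Z/∂n| = 60 m / 637000 m = 9.42×10⁻⁵
On a pressure surface, geostrophic balance gives V_g = (g/f)|∂Z/∂n|:
V_g = 9.81 × 9.42×10⁻⁵ / 1.12×10⁻⁴ = 8.27 m/s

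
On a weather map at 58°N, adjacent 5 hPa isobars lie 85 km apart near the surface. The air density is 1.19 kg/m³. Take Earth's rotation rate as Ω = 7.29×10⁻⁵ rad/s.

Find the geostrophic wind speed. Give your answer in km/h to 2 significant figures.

140 km/h

Coriolis parameter at 58°N:
f = 2Ω sin φ = 2 × 7.29×10⁻⁵ × sin 58° = 1.24×10⁻⁴ s⁻¹
Pressure gradient: |∂P/∂n| = 500 Pa / 85000 m = 5.88×10⁻³ Pa/m
Geostrophic balance (pressure-gradient force = Coriolis force):
V_g = (1/(fρ)) |∂P/∂n| = 5.88×10⁻³ / (1.24×10⁻⁴ × 1.19) = 40.0 m/s
Converting: 40.0 m/s × 3.6 = 140 km/h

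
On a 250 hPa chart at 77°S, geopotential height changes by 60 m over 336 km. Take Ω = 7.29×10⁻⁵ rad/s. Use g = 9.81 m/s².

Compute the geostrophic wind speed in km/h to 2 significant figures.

Coriolis parameter at 77°S:
f = 2Ω sin φ = 2 × 7.29×10⁻⁵ × sin 77° = 1.42×10⁻⁴ s⁻¹
Height gradient: |∂Z/∂n| = 60 m / 336000 m = 1.79×10⁻⁴
On a pressure surface, geostrophic balance gives V_g = (g/f)|∂Z/∂n|:
V_g = 9.81 × 1.79×10⁻⁴ / 1.42×10⁻⁴ = 12.3 m/s
Converting: 12.3 m/s × 3.6 = 44 km/h

44 km/h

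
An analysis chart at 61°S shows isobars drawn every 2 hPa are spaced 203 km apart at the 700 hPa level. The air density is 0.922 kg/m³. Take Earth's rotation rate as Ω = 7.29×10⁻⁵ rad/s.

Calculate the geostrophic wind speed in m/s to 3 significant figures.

8.38 m/s

Coriolis parameter at 61°S:
f = 2Ω sin φ = 2 × 7.29×10⁻⁵ × sin 61° = 1.28×10⁻⁴ s⁻¹
Pressure gradient: |∂P/∂n| = 200 Pa / 203000 m = 9.85×10⁻⁴ Pa/m
Geostrophic balance (pressure-gradient force = Coriolis force):
V_g = (1/(fρ)) |∂P/∂n| = 9.85×10⁻⁴ / (1.28×10⁻⁴ × 0.922) = 8.38 m/s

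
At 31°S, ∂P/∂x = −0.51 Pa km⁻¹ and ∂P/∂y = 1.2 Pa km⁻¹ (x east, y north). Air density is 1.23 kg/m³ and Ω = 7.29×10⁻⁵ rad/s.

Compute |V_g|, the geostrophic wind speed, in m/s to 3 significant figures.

Coriolis parameter at 31°S:
f = 2Ω sin φ = 2 × 7.29×10⁻⁵ × sin 31° = 7.51×10⁻⁵ s⁻¹
In the Southern Hemisphere f is negative: f = −7.51×10⁻⁵ s⁻¹.
Component geostrophic relations (x east, y north):
u_g = −(1/(fρ)) ∂P/∂y,  v_g = (1/(fρ)) ∂P/∂x
u_g = −(1.2×10⁻³)/(−7.51×10⁻⁵ × 1.23) = 13.0 m/s;  v_g = (−0.51×10⁻³)/(−7.51×10⁻⁵ × 1.23) = 5.52 m/s
|V_g| = √(u_g² + v_g²) = 14.1 m/s

14.1 m/s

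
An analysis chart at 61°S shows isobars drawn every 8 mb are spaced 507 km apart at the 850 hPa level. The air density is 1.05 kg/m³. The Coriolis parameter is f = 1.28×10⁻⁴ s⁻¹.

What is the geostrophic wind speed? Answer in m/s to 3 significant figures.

Pressure gradient: |∂P/∂n| = 800 Pa / 507000 m = 1.58×10⁻³ Pa/m
Geostrophic balance (pressure-gradient force = Coriolis force):
V_g = (1/(fρ)) |∂P/∂n| = 1.58×10⁻³ / (1.28×10⁻⁴ × 1.05) = 11.7 m/s

11.7 m/s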